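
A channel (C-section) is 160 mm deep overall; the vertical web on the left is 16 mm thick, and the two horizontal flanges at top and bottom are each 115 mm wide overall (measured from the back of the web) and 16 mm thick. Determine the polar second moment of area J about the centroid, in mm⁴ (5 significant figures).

Treat the section as a set of non-overlapping primitives; coordinates are from the bounding-box lower-left.
Web: 16 × 160, A = 2 560 mm², y = 80 mm, Ī = 5 461 333 mm⁴.
Top flange (beyond web): 99 × 16, A = 1 584 mm², y = 152 mm, Ī = 33 792 mm⁴.
Bottom flange (beyond web): 99 × 16, A = 1 584 mm², y = 8 mm, Ī = 33 792 mm⁴.
By symmetry the centroid is at mid-height, ȳ = 80 mm.
Transfer each piece to the centroidal x-axis using Ī + A·d² with d = y − 80:
  web: d = 0 mm → contributes +5 461 333 mm⁴
  top flange (beyond web): d = 72 mm → contributes +8 245 248 mm⁴
  bottom flange (beyond web): d = -72 mm → contributes +8 245 248 mm⁴
Total I = 21 951 829 mm⁴.
For the y-axis: x̄ = 39.80168 mm.
Repeating about the centroidal y-axis gives I_y = 7 323 284 mm⁴.
Polar second moment: J = I_x + I_y = 29 275 113 mm⁴.

J ≈ 2.9275 × 10⁷ mm⁴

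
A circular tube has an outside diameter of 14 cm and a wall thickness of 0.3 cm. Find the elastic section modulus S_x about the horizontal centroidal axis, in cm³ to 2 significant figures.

Split into non-overlapping primitives; take the origin at the lower-left of the bounding box.
Outer circle: ⌀14, A = 153.9 cm², y = 7 cm, Ī = 1 886 cm⁴.
Bore (subtracted): ⌀13.4, A = 141 cm², y = 7 cm, Ī = 1 583 cm⁴.
By symmetry the centroid is at mid-height, ȳ = 7 cm.
All pieces are centred on the horizontal centroidal axis, so I = ΣĪ (holes subtracted) = 303.1 cm⁴.
Extreme fibre distance c = 7 cm; S = I/c = 43.3 cm³.

S_x ≈ 43 cm³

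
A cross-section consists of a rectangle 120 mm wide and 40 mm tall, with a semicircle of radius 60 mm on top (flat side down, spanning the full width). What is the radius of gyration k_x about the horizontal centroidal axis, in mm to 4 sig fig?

k_x ≈ 26.66 mm

Break the section into simple shapes (no overlaps), measuring from the bottom-left corner of the bounding box.
Rectangular body: 120 × 40, A = 4 800 mm², y = 20 mm, Ī = 640 000 mm⁴.
Semicircular cap: semicircle r = 60, A = 5654.87 mm², y = 65.4648 mm, Ī = 1 422 450 mm⁴.
Centroid: ȳ = ΣA·y / ΣA = 44.5912 mm.
Transfer each piece to the horizontal centroidal axis using Ī + A·d² with d = y − 44.5912:
  rectangular body: d = -24.5912 mm → contributes +3 542 681 mm⁴
  semicircular cap: d = 20.8736 mm → contributes +3 886 323 mm⁴
Total I = 7 429 004 mm⁴.
Radius of gyration: k = √(I/A) = √(7 429 004 / 10454.9) = 26.6567 mm.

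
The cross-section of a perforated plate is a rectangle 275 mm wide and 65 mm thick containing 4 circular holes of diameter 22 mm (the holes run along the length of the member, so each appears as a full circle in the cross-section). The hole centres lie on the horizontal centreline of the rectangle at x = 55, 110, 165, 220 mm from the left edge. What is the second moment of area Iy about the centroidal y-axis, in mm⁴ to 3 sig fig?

Treat the section as a set of non-overlapping primitives; coordinates are from the bounding-box lower-left.
Plate: 275 × 65, A = 17 875 mm², x = 137.5 mm, Ī = 112 649 740 mm⁴.
Hole 1 (subtracted): ⌀22, A = 380.13 mm², x = 55 mm, Ī = 11 499 mm⁴.
Hole 2 (subtracted): ⌀22, A = 380.13 mm², x = 110 mm, Ī = 11 499 mm⁴.
Hole 3 (subtracted): ⌀22, A = 380.13 mm², x = 165 mm, Ī = 11 499 mm⁴.
Hole 4 (subtracted): ⌀22, A = 380.13 mm², x = 220 mm, Ī = 11 499 mm⁴.
By symmetry the centroid is at mid-width, x̄ = 137.5 mm.
Transfer each piece to the centroidal y-axis using Ī + A·d² with d = x − 137.5:
  plate: d = 0 mm → contributes +112 649 740 mm⁴
  hole 1: d = -82.5 mm → contributes −2 598 777 mm⁴
  hole 2: d = -27.5 mm → contributes −298 974 mm⁴
  hole 3: d = 27.5 mm → contributes −298 974 mm⁴
  hole 4: d = 82.5 mm → contributes −2 598 777 mm⁴
Total I = 106 854 236 mm⁴.

Iy ≈ 1.07 × 10⁸ mm⁴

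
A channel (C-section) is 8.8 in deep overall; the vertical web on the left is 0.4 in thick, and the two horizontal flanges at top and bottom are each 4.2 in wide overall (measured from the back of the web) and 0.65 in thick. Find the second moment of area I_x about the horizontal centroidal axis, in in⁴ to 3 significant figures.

Break the section into simple shapes (no overlaps), measuring from the bottom-left corner of the bounding box.
Web: 0.4 × 8.8, A = 3.52 in², y = 4.4 in, Ī = 22.716 in⁴.
Top flange (beyond web): 3.8 × 0.65, A = 2.47 in², y = 8.475 in, Ī = 0.086965 in⁴.
Bottom flange (beyond web): 3.8 × 0.65, A = 2.47 in², y = 0.325 in, Ī = 0.086965 in⁴.
By symmetry the centroid is at mid-height, ȳ = 4.4 in.
Transfer each piece to the horizontal centroidal axis using Ī + A·d² with d = y − 4.4:
  web: d = 0 in → contributes +22.716 in⁴
  top flange (beyond web): d = 4.075 in → contributes +41.103 in⁴
  bottom flange (beyond web): d = -4.075 in → contributes +41.103 in⁴
Total I = 104.92 in⁴.

I_x ≈ 105 in⁴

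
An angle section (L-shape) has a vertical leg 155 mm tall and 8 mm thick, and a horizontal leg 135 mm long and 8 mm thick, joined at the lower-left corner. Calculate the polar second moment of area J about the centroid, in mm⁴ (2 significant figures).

J ≈ 9.4 × 10⁶ mm⁴

Treat the section as a set of non-overlapping primitives; coordinates are from the bounding-box lower-left.
Vertical leg: 8 × 155, A = 1 240 mm², y = 77.5 mm, Ī = 2 482 583 mm⁴.
Horizontal leg (remainder): 127 × 8, A = 1 016 mm², y = 4 mm, Ī = 5 419 mm⁴.
Centroid: ȳ = ΣA·y / ΣA = 44.4 mm.
Transfer each piece to the centroidal x-axis using Ī + A·d² with d = y − 44.4:
  vertical leg: d = 33.1 mm → contributes +3 841 227 mm⁴
  horizontal leg (remainder): d = -40.4 mm → contributes +1 663 606 mm⁴
Total I = 5 504 833 mm⁴.
For the y-axis: x̄ = 34.4 mm.
Repeating about the centroidal y-axis gives I_y = 3 916 593 mm⁴.
Polar second moment: J = I_x + I_y = 9 421 426 mm⁴.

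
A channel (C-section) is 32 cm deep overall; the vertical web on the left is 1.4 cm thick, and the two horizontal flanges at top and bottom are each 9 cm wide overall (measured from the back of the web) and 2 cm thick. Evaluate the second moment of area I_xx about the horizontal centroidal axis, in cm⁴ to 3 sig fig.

I_xx ≈ 1.07 × 10⁴ cm⁴

Break the section into simple shapes (no overlaps), measuring from the bottom-left corner of the bounding box.
Web: 1.4 × 32, A = 44.8 cm², y = 16 cm, Ī = 3822.9 cm⁴.
Top flange (beyond web): 7.6 × 2, A = 15.2 cm², y = 31 cm, Ī = 5.0667 cm⁴.
Bottom flange (beyond web): 7.6 × 2, A = 15.2 cm², y = 1 cm, Ī = 5.0667 cm⁴.
By symmetry the centroid is at mid-height, ȳ = 16 cm.
Transfer each piece to the horizontal centroidal axis using Ī + A·d² with d = y − 16:
  web: d = 0 cm → contributes +3822.9 cm⁴
  top flange (beyond web): d = 15 cm → contributes +3425.1 cm⁴
  bottom flange (beyond web): d = -15 cm → contributes +3425.1 cm⁴
Total I = 10 673 cm⁴.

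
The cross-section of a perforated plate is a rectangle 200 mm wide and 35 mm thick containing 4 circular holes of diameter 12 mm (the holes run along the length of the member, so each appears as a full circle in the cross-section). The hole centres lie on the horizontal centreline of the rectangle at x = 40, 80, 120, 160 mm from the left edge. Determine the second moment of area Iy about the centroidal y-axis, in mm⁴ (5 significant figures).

Split into non-overlapping primitives; take the origin at the lower-left of the bounding box.
Plate: 200 × 35, A = 7 000 mm², x = 100 mm, Ī = 23 333 333 mm⁴.
Hole 1 (subtracted): ⌀12, A = 113.0973 mm², x = 40 mm, Ī = 1017.876 mm⁴.
Hole 2 (subtracted): ⌀12, A = 113.0973 mm², x = 80 mm, Ī = 1017.876 mm⁴.
Hole 3 (subtracted): ⌀12, A = 113.0973 mm², x = 120 mm, Ī = 1017.876 mm⁴.
Hole 4 (subtracted): ⌀12, A = 113.0973 mm², x = 160 mm, Ī = 1017.876 mm⁴.
By symmetry the centroid is at mid-width, x̄ = 100 mm.
Transfer each piece to the centroidal y-axis using Ī + A·d² with d = x − 100:
  plate: d = 0 mm → contributes +23 333 333 mm⁴
  hole 1: d = -60 mm → contributes −408168.3 mm⁴
  hole 2: d = -20 mm → contributes −46256.81 mm⁴
  hole 3: d = 20 mm → contributes −46256.81 mm⁴
  hole 4: d = 60 mm → contributes −408168.3 mm⁴
Total I = 22 424 483 mm⁴.

Iy ≈ 2.2424 × 10⁷ mm⁴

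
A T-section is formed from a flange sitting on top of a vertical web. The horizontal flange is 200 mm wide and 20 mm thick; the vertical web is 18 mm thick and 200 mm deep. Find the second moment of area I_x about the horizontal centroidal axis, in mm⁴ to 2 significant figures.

Treat the section as a set of non-overlapping primitives; coordinates are from the bounding-box lower-left.
Flange: 200 × 20, A = 4 000 mm², y = 210 mm, Ī = 133 333 mm⁴.
Web: 18 × 200, A = 3 600 mm², y = 100 mm, Ī = 12 000 000 mm⁴.
Centroid: ȳ = ΣA·y / ΣA = 157.9 mm.
Transfer each piece to the horizontal centroidal axis using Ī + A·d² with d = y − 157.9:
  flange: d = 52.11 mm → contributes +10 993 167 mm⁴
  web: d = -57.89 mm → contributes +24 066 482 mm⁴
Total I = 35 059 649 mm⁴.

I_x ≈ 3.5 × 10⁷ mm⁴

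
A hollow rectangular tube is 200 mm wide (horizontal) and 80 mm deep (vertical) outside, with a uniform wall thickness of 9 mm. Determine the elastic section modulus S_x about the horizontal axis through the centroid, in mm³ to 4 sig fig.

Break the section into simple shapes (no overlaps), measuring from the bottom-left corner of the bounding box.
Outer rectangle: 200 × 80, A = 16 000 mm², y = 40 mm, Ī = 8 533 333 mm⁴.
Inner void (subtracted): 182 × 62, A = 11 284 mm², y = 40 mm, Ī = 3 614 641 mm⁴.
By symmetry the centroid is at mid-height, ȳ = 40 mm.
All pieces are centred on the horizontal axis through the centroid, so I = ΣĪ (holes subtracted) = 4 918 692 mm⁴.
Extreme fibre distance c = 40 mm; S = I/c = 122 967 mm³.

S_x ≈ 1.230 × 10⁵ mm³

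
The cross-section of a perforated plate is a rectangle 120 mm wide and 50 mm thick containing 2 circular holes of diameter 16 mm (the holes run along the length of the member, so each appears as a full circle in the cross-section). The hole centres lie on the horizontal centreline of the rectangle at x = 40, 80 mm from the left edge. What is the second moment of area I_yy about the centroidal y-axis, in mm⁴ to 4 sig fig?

Split into non-overlapping primitives; take the origin at the lower-left of the bounding box.
Plate: 120 × 50, A = 6 000 mm², x = 60 mm, Ī = 7 200 000 mm⁴.
Hole 1 (subtracted): ⌀16, A = 201.062 mm², x = 40 mm, Ī = 3216.99 mm⁴.
Hole 2 (subtracted): ⌀16, A = 201.062 mm², x = 80 mm, Ī = 3216.99 mm⁴.
By symmetry the centroid is at mid-width, x̄ = 60 mm.
Transfer each piece to the centroidal y-axis using Ī + A·d² with d = x − 60:
  plate: d = 0 mm → contributes +7 200 000 mm⁴
  hole 1: d = -20 mm → contributes −83641.8 mm⁴
  hole 2: d = 20 mm → contributes −83641.8 mm⁴
Total I = 7 032 716 mm⁴.

I_yy ≈ 7.033 × 10⁶ mm⁴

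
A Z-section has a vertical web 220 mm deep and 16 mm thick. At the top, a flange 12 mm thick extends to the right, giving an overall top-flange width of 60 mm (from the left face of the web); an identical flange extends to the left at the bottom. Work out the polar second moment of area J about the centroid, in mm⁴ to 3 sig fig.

Split into non-overlapping primitives; take the origin at the lower-left of the bounding box.
Web: 16 × 220, A = 3 520 mm², y = 110 mm, Ī = 14 197 333 mm⁴.
Top flange (beyond web): 44 × 12, A = 528 mm², y = 214 mm, Ī = 6 336 mm⁴.
Bottom flange (beyond web): 44 × 12, A = 528 mm², y = 6 mm, Ī = 6 336 mm⁴.
Centroid: ȳ = ΣA·y / ΣA = 110 mm.
Transfer each piece to the centroidal x-axis using Ī + A·d² with d = y − 110:
  web: d = 0 mm → contributes +14 197 333 mm⁴
  top flange (beyond web): d = 104 mm → contributes +5 717 184 mm⁴
  bottom flange (beyond web): d = -104 mm → contributes +5 717 184 mm⁴
Total I = 25 631 701 mm⁴.
For the y-axis: x̄ = 52 mm.
Repeating about the centroidal y-axis gives I_y = 1 195 861 mm⁴.
Polar second moment: J = I_x + I_y = 26 827 563 mm⁴.

J ≈ 2.68 × 10⁷ mm⁴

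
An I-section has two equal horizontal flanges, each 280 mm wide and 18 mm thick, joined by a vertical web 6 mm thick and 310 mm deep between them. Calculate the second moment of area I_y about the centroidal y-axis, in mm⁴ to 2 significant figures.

Break the section into simple shapes (no overlaps), measuring from the bottom-left corner of the bounding box.
Bottom flange: 280 × 18, A = 5 040 mm², x = 140 mm, Ī = 32 928 000 mm⁴.
Web: 6 × 310, A = 1 860 mm², x = 140 mm, Ī = 5 580 mm⁴.
Top flange: 280 × 18, A = 5 040 mm², x = 140 mm, Ī = 32 928 000 mm⁴.
By symmetry the centroid is at mid-width, x̄ = 140 mm.
All pieces are centred on the centroidal y-axis, so I = ΣĪ = 65 861 580 mm⁴.

I_y ≈ 6.6 × 10⁷ mm⁴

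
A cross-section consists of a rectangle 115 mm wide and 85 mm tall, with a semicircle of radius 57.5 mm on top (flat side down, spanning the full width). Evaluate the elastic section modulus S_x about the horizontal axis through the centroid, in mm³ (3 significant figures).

Decompose the section into non-overlapping parts with the origin at the bottom-left of its bounding rectangle.
Rectangular body: 115 × 85, A = 9 775 mm², y = 42.5 mm, Ī = 5 885 365 mm⁴.
Semicircular cap: semicircle r = 57.5, A = 5193.4 mm², y = 109.4 mm, Ī = 1 199 785 mm⁴.
Centroid: ȳ = ΣA·y / ΣA = 65.713 mm.
Transfer each piece to the horizontal axis through the centroid using Ī + A·d² with d = y − 65.713:
  rectangular body: d = -23.213 mm → contributes +11 152 513 mm⁴
  semicircular cap: d = 43.691 mm → contributes +11 113 507 mm⁴
Total I = 22 266 020 mm⁴.
Extreme fibre distance c = 76.787 mm; S = I/c = 289 971 mm³.

S_x ≈ 2.90 × 10⁵ mm³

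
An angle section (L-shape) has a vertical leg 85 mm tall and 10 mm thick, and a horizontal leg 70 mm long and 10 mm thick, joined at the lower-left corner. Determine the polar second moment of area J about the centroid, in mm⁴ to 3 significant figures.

Decompose the section into non-overlapping parts with the origin at the bottom-left of its bounding rectangle.
Vertical leg: 10 × 85, A = 850 mm², y = 42.5 mm, Ī = 511 771 mm⁴.
Horizontal leg (remainder): 60 × 10, A = 600 mm², y = 5 mm, Ī = 5 000 mm⁴.
Centroid: ȳ = ΣA·y / ΣA = 26.983 mm.
Transfer each piece to the centroidal x-axis using Ī + A·d² with d = y − 26.983:
  vertical leg: d = 15.517 mm → contributes +716 438 mm⁴
  horizontal leg (remainder): d = -21.983 mm → contributes +294 945 mm⁴
Total I = 1 011 383 mm⁴.
For the y-axis: x̄ = 19.483 mm.
Repeating about the centroidal y-axis gives I_y = 617 945 mm⁴.
Polar second moment: J = I_x + I_y = 1 629 328 mm⁴.

J ≈ 1.63 × 10⁶ mm⁴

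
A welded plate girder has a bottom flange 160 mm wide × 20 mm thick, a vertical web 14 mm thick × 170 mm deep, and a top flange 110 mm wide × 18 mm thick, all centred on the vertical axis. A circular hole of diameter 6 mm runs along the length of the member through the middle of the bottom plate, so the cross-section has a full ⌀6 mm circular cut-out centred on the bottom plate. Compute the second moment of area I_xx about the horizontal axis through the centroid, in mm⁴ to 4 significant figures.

I_xx ≈ 5.025 × 10⁷ mm⁴

Treat the section as a set of non-overlapping primitives; coordinates are from the bounding-box lower-left.
Bottom plate: 160 × 20, A = 3 200 mm², y = 10 mm, Ī = 106 667 mm⁴.
Web plate: 14 × 170, A = 2 380 mm², y = 105 mm, Ī = 5 731 833 mm⁴.
Top plate: 110 × 18, A = 1 980 mm², y = 199 mm, Ī = 53 460 mm⁴.
Hole (subtracted): ⌀6, A = 28.2743 mm², y = 10 mm, Ī = 63.6173 mm⁴.
Centroid: ȳ = ΣA·y / ΣA = 89.7055 mm.
Transfer each piece to the horizontal axis through the centroid using Ī + A·d² with d = y − 89.7055:
  bottom plate: d = -79.7055 mm → contributes +20 436 163 mm⁴
  web plate: d = 15.2945 mm → contributes +6 288 567 mm⁴
  top plate: d = 109.294 mm → contributes +23 705 127 mm⁴
  hole: d = -79.7055 mm → contributes −179 690 mm⁴
Total I = 50 250 167 mm⁴.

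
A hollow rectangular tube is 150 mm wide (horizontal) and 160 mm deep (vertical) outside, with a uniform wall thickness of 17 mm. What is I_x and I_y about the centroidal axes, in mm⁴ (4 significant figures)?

Break the section into simple shapes (no overlaps), measuring from the bottom-left corner of the bounding box.
Outer rectangle: 150 × 160, A = 24 000 mm², y = 80 mm, Ī = 51 200 000 mm⁴.
Inner void (subtracted): 116 × 126, A = 14 616 mm², y = 80 mm, Ī = 19 336 968 mm⁴.
By symmetry the centroid is at mid-height, ȳ = 80 mm.
All pieces are centred on the centroidal x-axis, so I = ΣĪ (holes subtracted) = 31 863 032 mm⁴.
Repeating about the centroidal y-axis gives I_y = 28 610 592 mm⁴.

I_x ≈ 3.186 × 10⁷ mm⁴, I_y ≈ 2.861 × 10⁷ mm⁴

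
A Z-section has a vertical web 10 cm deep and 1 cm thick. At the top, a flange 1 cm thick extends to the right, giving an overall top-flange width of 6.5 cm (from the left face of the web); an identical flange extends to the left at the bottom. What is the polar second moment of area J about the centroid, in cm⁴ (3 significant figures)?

J ≈ 452 cm⁴

Treat the section as a set of non-overlapping primitives; coordinates are from the bounding-box lower-left.
Web: 1 × 10, A = 10 cm², y = 5 cm, Ī = 83.333 cm⁴.
Top flange (beyond web): 5.5 × 1, A = 5.5 cm², y = 9.5 cm, Ī = 0.45833 cm⁴.
Bottom flange (beyond web): 5.5 × 1, A = 5.5 cm², y = 0.5 cm, Ī = 0.45833 cm⁴.
Centroid: ȳ = ΣA·y / ΣA = 5 cm.
Transfer each piece to the centroidal x-axis using Ī + A·d² with d = y − 5:
  web: d = 0 cm → contributes +83.333 cm⁴
  top flange (beyond web): d = 4.5 cm → contributes +111.83 cm⁴
  bottom flange (beyond web): d = -4.5 cm → contributes +111.83 cm⁴
Total I = 307 cm⁴.
For the y-axis: x̄ = 6 cm.
Repeating about the centroidal y-axis gives I_y = 144.75 cm⁴.
Polar second moment: J = I_x + I_y = 451.75 cm⁴.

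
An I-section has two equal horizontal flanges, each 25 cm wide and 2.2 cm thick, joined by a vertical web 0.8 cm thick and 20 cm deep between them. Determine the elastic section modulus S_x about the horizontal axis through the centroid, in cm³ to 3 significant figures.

Split into non-overlapping primitives; take the origin at the lower-left of the bounding box.
Bottom flange: 25 × 2.2, A = 55 cm², y = 1.1 cm, Ī = 22.183 cm⁴.
Web: 0.8 × 20, A = 16 cm², y = 12.2 cm, Ī = 533.33 cm⁴.
Top flange: 25 × 2.2, A = 55 cm², y = 23.3 cm, Ī = 22.183 cm⁴.
By symmetry the centroid is at mid-height, ȳ = 12.2 cm.
Transfer each piece to the horizontal axis through the centroid using Ī + A·d² with d = y − 12.2:
  bottom flange: d = -11.1 cm → contributes +6798.7 cm⁴
  web: d = 0 cm → contributes +533.33 cm⁴
  top flange: d = 11.1 cm → contributes +6798.7 cm⁴
Total I = 14 131 cm⁴.
Extreme fibre distance c = 12.2 cm; S = I/c = 1158.3 cm³.

S_x ≈ 1160 cm³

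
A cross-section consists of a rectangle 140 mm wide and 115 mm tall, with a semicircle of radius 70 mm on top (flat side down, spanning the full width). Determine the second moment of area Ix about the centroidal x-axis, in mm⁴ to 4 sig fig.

Decompose the section into non-overlapping parts with the origin at the bottom-left of its bounding rectangle.
Rectangular body: 140 × 115, A = 16 100 mm², y = 57.5 mm, Ī = 17 743 542 mm⁴.
Semicircular cap: semicircle r = 70, A = 7696.9 mm², y = 144.709 mm, Ī = 2 635 265 mm⁴.
Centroid: ȳ = ΣA·y / ΣA = 85.707 mm.
Transfer each piece to the centroidal x-axis using Ī + A·d² with d = y − 85.707:
  rectangular body: d = -28.207 mm → contributes +30 553 237 mm⁴
  semicircular cap: d = 59.002 mm → contributes +29 429 953 mm⁴
Total I = 59 983 190 mm⁴.

Ix ≈ 5.998 × 10⁷ mm⁴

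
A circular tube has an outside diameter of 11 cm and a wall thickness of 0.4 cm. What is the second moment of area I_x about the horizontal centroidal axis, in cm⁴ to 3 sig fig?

Break the section into simple shapes (no overlaps), measuring from the bottom-left corner of the bounding box.
Outer circle: ⌀11, A = 95.033 cm², y = 5.5 cm, Ī = 718.69 cm⁴.
Bore (subtracted): ⌀10.2, A = 81.713 cm², y = 5.5 cm, Ī = 531.34 cm⁴.
By symmetry the centroid is at mid-height, ȳ = 5.5 cm.
All pieces are centred on the horizontal centroidal axis, so I = ΣĪ (holes subtracted) = 187.35 cm⁴.

I_x ≈ 187 cm⁴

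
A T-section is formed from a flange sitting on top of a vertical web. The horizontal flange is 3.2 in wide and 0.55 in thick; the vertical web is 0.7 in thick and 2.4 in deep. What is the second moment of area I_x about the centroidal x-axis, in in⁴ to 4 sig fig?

Split into non-overlapping primitives; take the origin at the lower-left of the bounding box.
Flange: 3.2 × 0.55, A = 1.76 in², y = 2.675 in, Ī = 0.0443667 in⁴.
Web: 0.7 × 2.4, A = 1.68 in², y = 1.2 in, Ī = 0.8064 in⁴.
Centroid: ȳ = ΣA·y / ΣA = 1.95465 in.
Transfer each piece to the centroidal x-axis using Ī + A·d² with d = y − 1.95465:
  flange: d = 0.720349 in → contributes +0.957635 in⁴
  web: d = -0.754651 in → contributes +1.76316 in⁴
Total I = 2.72079 in⁴.

I_x ≈ 2.721 in⁴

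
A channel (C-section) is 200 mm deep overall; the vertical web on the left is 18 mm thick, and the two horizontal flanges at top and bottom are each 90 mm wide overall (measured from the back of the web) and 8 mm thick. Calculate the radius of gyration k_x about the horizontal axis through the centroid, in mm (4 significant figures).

k_x ≈ 69.00 mm

Split into non-overlapping primitives; take the origin at the lower-left of the bounding box.
Web: 18 × 200, A = 3 600 mm², y = 100 mm, Ī = 12 000 000 mm⁴.
Top flange (beyond web): 72 × 8, A = 576 mm², y = 196 mm, Ī = 3 072 mm⁴.
Bottom flange (beyond web): 72 × 8, A = 576 mm², y = 4 mm, Ī = 3 072 mm⁴.
By symmetry the centroid is at mid-height, ȳ = 100 mm.
Transfer each piece to the horizontal axis through the centroid using Ī + A·d² with d = y − 100:
  web: d = 0 mm → contributes +12 000 000 mm⁴
  top flange (beyond web): d = 96 mm → contributes +5 311 488 mm⁴
  bottom flange (beyond web): d = -96 mm → contributes +5 311 488 mm⁴
Total I = 22 622 976 mm⁴.
Radius of gyration: k = √(I/A) = √(22 622 976 / 4 752) = 68.998 mm.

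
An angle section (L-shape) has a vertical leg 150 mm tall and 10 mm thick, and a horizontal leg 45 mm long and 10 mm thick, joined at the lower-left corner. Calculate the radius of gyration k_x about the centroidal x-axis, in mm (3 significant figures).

Treat the section as a set of non-overlapping primitives; coordinates are from the bounding-box lower-left.
Vertical leg: 10 × 150, A = 1 500 mm², y = 75 mm, Ī = 2 812 500 mm⁴.
Horizontal leg (remainder): 35 × 10, A = 350 mm², y = 5 mm, Ī = 2916.7 mm⁴.
Centroid: ȳ = ΣA·y / ΣA = 61.757 mm.
Transfer each piece to the centroidal x-axis using Ī + A·d² with d = y − 61.757:
  vertical leg: d = 13.243 mm → contributes +3 075 575 mm⁴
  horizontal leg (remainder): d = -56.757 mm → contributes +1 130 382 mm⁴
Total I = 4 205 957 mm⁴.
Radius of gyration: k = √(I/A) = √(4 205 957 / 1 850) = 47.681 mm.

k_x ≈ 47.7 mm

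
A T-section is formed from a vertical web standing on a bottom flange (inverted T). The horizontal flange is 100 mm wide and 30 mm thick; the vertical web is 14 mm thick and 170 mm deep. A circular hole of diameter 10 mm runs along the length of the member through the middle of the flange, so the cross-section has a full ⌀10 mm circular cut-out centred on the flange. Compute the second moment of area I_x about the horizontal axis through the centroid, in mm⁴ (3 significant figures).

Break the section into simple shapes (no overlaps), measuring from the bottom-left corner of the bounding box.
Flange: 100 × 30, A = 3 000 mm², y = 15 mm, Ī = 225 000 mm⁴.
Web: 14 × 170, A = 2 380 mm², y = 115 mm, Ī = 5 731 833 mm⁴.
Hole (subtracted): ⌀10, A = 78.54 mm², y = 15 mm, Ī = 490.87 mm⁴.
Centroid: ȳ = ΣA·y / ΣA = 59.893 mm.
Transfer each piece to the horizontal axis through the centroid using Ī + A·d² with d = y − 59.893:
  flange: d = -44.893 mm → contributes +6 271 223 mm⁴
  web: d = 55.107 mm → contributes +12 959 297 mm⁴
  hole: d = -44.893 mm → contributes −158 781 mm⁴
Total I = 19 071 739 mm⁴.

I_x ≈ 1.91 × 10⁷ mm⁴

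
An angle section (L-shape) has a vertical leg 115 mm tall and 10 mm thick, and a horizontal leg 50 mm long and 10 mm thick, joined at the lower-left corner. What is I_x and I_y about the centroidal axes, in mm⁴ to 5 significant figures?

Decompose the section into non-overlapping parts with the origin at the bottom-left of its bounding rectangle.
Vertical leg: 10 × 115, A = 1 150 mm², y = 57.5 mm, Ī = 1 267 396 mm⁴.
Horizontal leg (remainder): 40 × 10, A = 400 mm², y = 5 mm, Ī = 3333.333 mm⁴.
Centroid: ȳ = ΣA·y / ΣA = 43.95161 mm.
Transfer each piece to the centroidal x-axis using Ī + A·d² with d = y − 43.95161:
  vertical leg: d = 13.54839 mm → contributes +1 478 488 mm⁴
  horizontal leg (remainder): d = -38.95161 mm → contributes +610224.6 mm⁴
Total I = 2 088 713 mm⁴.
For the y-axis: x̄ = 11.45161 mm.
Repeating about the centroidal y-axis gives I_y = 248400.5 mm⁴.

I_x ≈ 2.0887 × 10⁶ mm⁴, I_y ≈ 2.4840 × 10⁵ mm⁴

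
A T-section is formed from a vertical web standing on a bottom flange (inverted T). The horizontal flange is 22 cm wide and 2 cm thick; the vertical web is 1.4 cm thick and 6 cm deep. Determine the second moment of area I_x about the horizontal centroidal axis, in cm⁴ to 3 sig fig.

I_x ≈ 153 cm⁴

Break the section into simple shapes (no overlaps), measuring from the bottom-left corner of the bounding box.
Flange: 22 × 2, A = 44 cm², y = 1 cm, Ī = 14.667 cm⁴.
Web: 1.4 × 6, A = 8.4 cm², y = 5 cm, Ī = 25.2 cm⁴.
Centroid: ȳ = ΣA·y / ΣA = 1.6412 cm.
Transfer each piece to the horizontal centroidal axis using Ī + A·d² with d = y − 1.6412:
  flange: d = -0.64122 cm → contributes +32.758 cm⁴
  web: d = 3.3588 cm → contributes +119.96 cm⁴
Total I = 152.72 cm⁴.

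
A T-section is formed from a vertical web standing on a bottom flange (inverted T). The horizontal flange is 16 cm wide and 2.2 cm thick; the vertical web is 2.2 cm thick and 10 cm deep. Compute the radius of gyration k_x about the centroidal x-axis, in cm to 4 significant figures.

Split into non-overlapping primitives; take the origin at the lower-left of the bounding box.
Flange: 16 × 2.2, A = 35.2 cm², y = 1.1 cm, Ī = 14.1973 cm⁴.
Web: 2.2 × 10, A = 22 cm², y = 7.2 cm, Ī = 183.333 cm⁴.
Centroid: ȳ = ΣA·y / ΣA = 3.44615 cm.
Transfer each piece to the centroidal x-axis using Ī + A·d² with d = y − 3.44615:
  flange: d = -2.34615 cm → contributes +207.954 cm⁴
  web: d = 3.75385 cm → contributes +493.343 cm⁴
Total I = 701.297 cm⁴.
Radius of gyration: k = √(I/A) = √(701.297 / 57.2) = 3.50149 cm.

k_x ≈ 3.501 cm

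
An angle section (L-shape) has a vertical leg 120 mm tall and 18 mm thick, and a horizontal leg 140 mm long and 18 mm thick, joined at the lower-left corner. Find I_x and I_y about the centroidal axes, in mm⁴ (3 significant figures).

I_x ≈ 5.48 × 10⁶ mm⁴, I_y ≈ 8.12 × 10⁶ mm⁴

Decompose the section into non-overlapping parts with the origin at the bottom-left of its bounding rectangle.
Vertical leg: 18 × 120, A = 2 160 mm², y = 60 mm, Ī = 2 592 000 mm⁴.
Horizontal leg (remainder): 122 × 18, A = 2 196 mm², y = 9 mm, Ī = 59 292 mm⁴.
Centroid: ȳ = ΣA·y / ΣA = 34.289 mm.
Transfer each piece to the centroidal x-axis using Ī + A·d² with d = y − 34.289:
  vertical leg: d = 25.711 mm → contributes +4 019 851 mm⁴
  horizontal leg (remainder): d = -25.289 mm → contributes +1 463 736 mm⁴
Total I = 5 483 588 mm⁴.
For the y-axis: x̄ = 44.289 mm.
Repeating about the centroidal y-axis gives I_y = 8 117 828 mm⁴.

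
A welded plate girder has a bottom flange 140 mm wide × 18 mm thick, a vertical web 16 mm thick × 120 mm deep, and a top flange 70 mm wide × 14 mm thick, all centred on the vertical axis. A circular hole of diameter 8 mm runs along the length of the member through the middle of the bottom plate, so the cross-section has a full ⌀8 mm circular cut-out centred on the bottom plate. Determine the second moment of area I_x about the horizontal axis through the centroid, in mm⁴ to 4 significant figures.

I_x ≈ 1.650 × 10⁷ mm⁴

Break the section into simple shapes (no overlaps), measuring from the bottom-left corner of the bounding box.
Bottom plate: 140 × 18, A = 2 520 mm², y = 9 mm, Ī = 68 040 mm⁴.
Web plate: 16 × 120, A = 1 920 mm², y = 78 mm, Ī = 2 304 000 mm⁴.
Top plate: 70 × 14, A = 980 mm², y = 145 mm, Ī = 16006.7 mm⁴.
Hole (subtracted): ⌀8, A = 50.2655 mm², y = 9 mm, Ī = 201.062 mm⁴.
Centroid: ȳ = ΣA·y / ΣA = 58.4922 mm.
Transfer each piece to the horizontal axis through the centroid using Ī + A·d² with d = y − 58.4922:
  bottom plate: d = -49.4922 mm → contributes +6 240 725 mm⁴
  web plate: d = 19.5078 mm → contributes +3 034 664 mm⁴
  top plate: d = 86.5078 mm → contributes +7 349 933 mm⁴
  hole: d = -49.4922 mm → contributes −123 325 mm⁴
Total I = 16 501 997 mm⁴.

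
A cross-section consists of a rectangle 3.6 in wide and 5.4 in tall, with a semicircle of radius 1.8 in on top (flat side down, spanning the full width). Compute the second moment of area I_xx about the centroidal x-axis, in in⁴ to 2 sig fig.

Decompose the section into non-overlapping parts with the origin at the bottom-left of its bounding rectangle.
Rectangular body: 3.6 × 5.4, A = 19.44 in², y = 2.7 in, Ī = 47.24 in⁴.
Semicircular cap: semicircle r = 1.8, A = 5.089 in², y = 6.164 in, Ī = 1.152 in⁴.
Centroid: ȳ = ΣA·y / ΣA = 3.419 in.
Transfer each piece to the centroidal x-axis using Ī + A·d² with d = y − 3.419:
  rectangular body: d = -0.7187 in → contributes +57.28 in⁴
  semicircular cap: d = 2.745 in → contributes +39.51 in⁴
Total I = 96.79 in⁴.

I_xx ≈ 97 in⁴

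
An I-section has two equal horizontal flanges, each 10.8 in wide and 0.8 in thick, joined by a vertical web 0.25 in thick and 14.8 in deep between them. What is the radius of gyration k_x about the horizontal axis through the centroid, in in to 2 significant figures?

k_x ≈ 7.3 in

Decompose the section into non-overlapping parts with the origin at the bottom-left of its bounding rectangle.
Bottom flange: 10.8 × 0.8, A = 8.64 in², y = 0.4 in, Ī = 0.4608 in⁴.
Web: 0.25 × 14.8, A = 3.7 in², y = 8.2 in, Ī = 67.54 in⁴.
Top flange: 10.8 × 0.8, A = 8.64 in², y = 16 in, Ī = 0.4608 in⁴.
By symmetry the centroid is at mid-height, ȳ = 8.2 in.
Transfer each piece to the horizontal axis through the centroid using Ī + A·d² with d = y − 8.2:
  bottom flange: d = -7.8 in → contributes +526.1 in⁴
  web: d = 0 in → contributes +67.54 in⁴
  top flange: d = 7.8 in → contributes +526.1 in⁴
Total I = 1 120 in⁴.
Radius of gyration: k = √(I/A) = √(1 120 / 20.98) = 7.306 in.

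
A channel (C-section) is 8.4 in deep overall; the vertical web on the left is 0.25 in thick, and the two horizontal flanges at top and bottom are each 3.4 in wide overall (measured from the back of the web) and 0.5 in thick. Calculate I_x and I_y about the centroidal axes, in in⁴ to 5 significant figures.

I_x ≈ 61.562 in⁴, I_y ≈ 6.2570 in⁴

Break the section into simple shapes (no overlaps), measuring from the bottom-left corner of the bounding box.
Web: 0.25 × 8.4, A = 2.1 in², y = 4.2 in, Ī = 12.348 in⁴.
Top flange (beyond web): 3.15 × 0.5, A = 1.575 in², y = 8.15 in, Ī = 0.0328125 in⁴.
Bottom flange (beyond web): 3.15 × 0.5, A = 1.575 in², y = 0.25 in, Ī = 0.0328125 in⁴.
By symmetry the centroid is at mid-height, ȳ = 4.2 in.
Transfer each piece to the centroidal x-axis using Ī + A·d² with d = y − 4.2:
  web: d = 0 in → contributes +12.348 in⁴
  top flange (beyond web): d = 3.95 in → contributes +24.60675 in⁴
  bottom flange (beyond web): d = -3.95 in → contributes +24.60675 in⁴
Total I = 61.5615 in⁴.
For the y-axis: x̄ = 1.145 in.
Repeating about the centroidal y-axis gives I_y = 6.256994 in⁴.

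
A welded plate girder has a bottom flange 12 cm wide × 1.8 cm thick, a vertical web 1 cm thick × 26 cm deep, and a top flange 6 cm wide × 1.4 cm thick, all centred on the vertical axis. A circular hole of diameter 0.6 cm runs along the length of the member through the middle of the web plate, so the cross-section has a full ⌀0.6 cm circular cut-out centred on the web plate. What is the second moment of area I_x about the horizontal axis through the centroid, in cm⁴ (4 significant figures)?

Split into non-overlapping primitives; take the origin at the lower-left of the bounding box.
Bottom plate: 12 × 1.8, A = 21.6 cm², y = 0.9 cm, Ī = 5.832 cm⁴.
Web plate: 1 × 26, A = 26 cm², y = 14.8 cm, Ī = 1464.67 cm⁴.
Top plate: 6 × 1.4, A = 8.4 cm², y = 28.5 cm, Ī = 1.372 cm⁴.
Hole (subtracted): ⌀0.6, A = 0.282743 cm², y = 14.8 cm, Ī = 0.00636173 cm⁴.
Centroid: ȳ = ΣA·y / ΣA = 11.4768 cm.
Transfer each piece to the horizontal axis through the centroid using Ī + A·d² with d = y − 11.4768:
  bottom plate: d = -10.5768 cm → contributes +2422.19 cm⁴
  web plate: d = 3.32321 cm → contributes +1751.8 cm⁴
  top plate: d = 17.0232 cm → contributes +2435.6 cm⁴
  hole: d = 3.32321 cm → contributes −3.1289 cm⁴
Total I = 6606.47 cm⁴.

I_x ≈ 6606 cm⁴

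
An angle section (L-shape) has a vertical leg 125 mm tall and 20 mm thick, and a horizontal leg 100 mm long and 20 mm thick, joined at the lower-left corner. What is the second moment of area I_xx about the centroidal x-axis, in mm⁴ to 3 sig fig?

I_xx ≈ 6.00 × 10⁶ mm⁴

Break the section into simple shapes (no overlaps), measuring from the bottom-left corner of the bounding box.
Vertical leg: 20 × 125, A = 2 500 mm², y = 62.5 mm, Ī = 3 255 208 mm⁴.
Horizontal leg (remainder): 80 × 20, A = 1 600 mm², y = 10 mm, Ī = 53 333 mm⁴.
Centroid: ȳ = ΣA·y / ΣA = 42.012 mm.
Transfer each piece to the centroidal x-axis using Ī + A·d² with d = y − 42.012:
  vertical leg: d = 20.488 mm → contributes +4 304 584 mm⁴
  horizontal leg (remainder): d = -32.012 mm → contributes +1 692 982 mm⁴
Total I = 5 997 566 mm⁴.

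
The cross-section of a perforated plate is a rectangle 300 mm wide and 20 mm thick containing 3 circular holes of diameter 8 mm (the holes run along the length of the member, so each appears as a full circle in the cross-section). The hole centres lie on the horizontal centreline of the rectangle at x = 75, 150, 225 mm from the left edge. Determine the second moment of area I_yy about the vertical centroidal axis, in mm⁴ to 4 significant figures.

I_yy ≈ 4.443 × 10⁷ mm⁴

Treat the section as a set of non-overlapping primitives; coordinates are from the bounding-box lower-left.
Plate: 300 × 20, A = 6 000 mm², x = 150 mm, Ī = 45 000 000 mm⁴.
Hole 1 (subtracted): ⌀8, A = 50.2655 mm², x = 75 mm, Ī = 201.062 mm⁴.
Hole 2 (subtracted): ⌀8, A = 50.2655 mm², x = 150 mm, Ī = 201.062 mm⁴.
Hole 3 (subtracted): ⌀8, A = 50.2655 mm², x = 225 mm, Ī = 201.062 mm⁴.
By symmetry the centroid is at mid-width, x̄ = 150 mm.
Transfer each piece to the vertical centroidal axis using Ī + A·d² with d = x − 150:
  plate: d = 0 mm → contributes +45 000 000 mm⁴
  hole 1: d = -75 mm → contributes −282 944 mm⁴
  hole 2: d = 0 mm → contributes −201.062 mm⁴
  hole 3: d = 75 mm → contributes −282 944 mm⁴
Total I = 44 433 910 mm⁴.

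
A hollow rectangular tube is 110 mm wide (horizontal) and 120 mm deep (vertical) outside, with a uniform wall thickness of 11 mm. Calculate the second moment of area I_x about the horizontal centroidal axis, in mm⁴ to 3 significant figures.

I_x ≈ 8.94 × 10⁶ mm⁴

Split into non-overlapping primitives; take the origin at the lower-left of the bounding box.
Outer rectangle: 110 × 120, A = 13 200 mm², y = 60 mm, Ī = 15 840 000 mm⁴.
Inner void (subtracted): 88 × 98, A = 8 624 mm², y = 60 mm, Ī = 6 902 075 mm⁴.
By symmetry the centroid is at mid-height, ȳ = 60 mm.
All pieces are centred on the horizontal centroidal axis, so I = ΣĪ (holes subtracted) = 8 937 925 mm⁴.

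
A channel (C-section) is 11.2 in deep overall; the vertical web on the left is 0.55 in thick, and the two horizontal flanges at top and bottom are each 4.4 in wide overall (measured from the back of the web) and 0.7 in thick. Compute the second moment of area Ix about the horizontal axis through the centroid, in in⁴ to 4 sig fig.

Ix ≈ 213.2 in⁴

Decompose the section into non-overlapping parts with the origin at the bottom-left of its bounding rectangle.
Web: 0.55 × 11.2, A = 6.16 in², y = 5.6 in, Ī = 64.3925 in⁴.
Top flange (beyond web): 3.85 × 0.7, A = 2.695 in², y = 10.85 in, Ī = 0.110046 in⁴.
Bottom flange (beyond web): 3.85 × 0.7, A = 2.695 in², y = 0.35 in, Ī = 0.110046 in⁴.
By symmetry the centroid is at mid-height, ȳ = 5.6 in.
Transfer each piece to the horizontal axis through the centroid using Ī + A·d² with d = y − 5.6:
  web: d = 0 in → contributes +64.3925 in⁴
  top flange (beyond web): d = 5.25 in → contributes +74.391 in⁴
  bottom flange (beyond web): d = -5.25 in → contributes +74.391 in⁴
Total I = 213.175 in⁴.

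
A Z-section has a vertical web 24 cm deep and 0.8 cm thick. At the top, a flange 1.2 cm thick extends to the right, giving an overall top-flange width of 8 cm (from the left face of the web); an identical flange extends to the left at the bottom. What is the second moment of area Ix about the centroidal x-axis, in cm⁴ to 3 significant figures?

Split into non-overlapping primitives; take the origin at the lower-left of the bounding box.
Web: 0.8 × 24, A = 19.2 cm², y = 12 cm, Ī = 921.6 cm⁴.
Top flange (beyond web): 7.2 × 1.2, A = 8.64 cm², y = 23.4 cm, Ī = 1.0368 cm⁴.
Bottom flange (beyond web): 7.2 × 1.2, A = 8.64 cm², y = 0.6 cm, Ī = 1.0368 cm⁴.
Centroid: ȳ = ΣA·y / ΣA = 12 cm.
Transfer each piece to the centroidal x-axis using Ī + A·d² with d = y − 12:
  web: d = 0 cm → contributes +921.6 cm⁴
  top flange (beyond web): d = 11.4 cm → contributes +1123.9 cm⁴
  bottom flange (beyond web): d = -11.4 cm → contributes +1123.9 cm⁴
Total I = 3169.4 cm⁴.

Ix ≈ 3170 cm⁴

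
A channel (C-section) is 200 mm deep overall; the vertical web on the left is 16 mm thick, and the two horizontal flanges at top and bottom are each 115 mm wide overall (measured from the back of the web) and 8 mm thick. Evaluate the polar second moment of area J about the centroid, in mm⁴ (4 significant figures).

J ≈ 3.014 × 10⁷ mm⁴

Split into non-overlapping primitives; take the origin at the lower-left of the bounding box.
Web: 16 × 200, A = 3 200 mm², y = 100 mm, Ī = 10 666 667 mm⁴.
Top flange (beyond web): 99 × 8, A = 792 mm², y = 196 mm, Ī = 4 224 mm⁴.
Bottom flange (beyond web): 99 × 8, A = 792 mm², y = 4 mm, Ī = 4 224 mm⁴.
By symmetry the centroid is at mid-height, ȳ = 100 mm.
Transfer each piece to the centroidal x-axis using Ī + A·d² with d = y − 100:
  web: d = 0 mm → contributes +10 666 667 mm⁴
  top flange (beyond web): d = 96 mm → contributes +7 303 296 mm⁴
  bottom flange (beyond web): d = -96 mm → contributes +7 303 296 mm⁴
Total I = 25 273 259 mm⁴.
For the y-axis: x̄ = 27.0385 mm.
Repeating about the centroidal y-axis gives I_y = 4 865 076 mm⁴.
Polar second moment: J = I_x + I_y = 30 138 334 mm⁴.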